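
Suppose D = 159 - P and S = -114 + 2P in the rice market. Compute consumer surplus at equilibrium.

Consumer surplus = 2312

Equilibrium: 159 - P = -114 + 2P gives P* = 91, Q* = 68.
Demand choke price (D = 0): P = 159.
CS = ½(159 − 91)(68) = 2312.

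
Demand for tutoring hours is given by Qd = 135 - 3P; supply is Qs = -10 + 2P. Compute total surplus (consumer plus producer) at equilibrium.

Equilibrium: 135 - 3P = -10 + 2P gives P* = 29, Q* = 48.
Demand choke price: P = 45; supply starts at P = 5.
CS = ½(45 − 29)(48) = 384; PS = ½(29 − 5)(48) = 576.

Total surplus = 960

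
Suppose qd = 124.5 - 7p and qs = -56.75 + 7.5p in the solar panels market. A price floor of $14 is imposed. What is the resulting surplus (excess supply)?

Equilibrium price would be p* = 12.5, so the floor at 14 binds.
At p = 14: qd = 26.5, qs = 48.25.
Surplus = 48.25 − 26.5 = 21.75.

Surplus = 21.75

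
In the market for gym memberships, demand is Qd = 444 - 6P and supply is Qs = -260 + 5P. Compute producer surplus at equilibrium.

Producer surplus = 360

Equilibrium: 444 - 6P = -260 + 5P gives P* = 64, Q* = 60.
Supply starts at P = 52 (where Qs = 0).
PS = ½(64 − 52)(60) = 360.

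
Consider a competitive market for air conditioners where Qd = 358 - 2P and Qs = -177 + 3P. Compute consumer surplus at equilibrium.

Consumer surplus = 5184

Equilibrium: 358 - 2P = -177 + 3P gives P* = 107, Q* = 144.
Demand choke price (Qd = 0): P = 179.
CS = ½(179 − 107)(144) = 5184.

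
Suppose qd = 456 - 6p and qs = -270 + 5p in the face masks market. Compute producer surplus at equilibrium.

Equilibrium: 456 - 6p = -270 + 5p gives p* = 66, q* = 60.
Supply starts at p = 54 (where qs = 0).
PS = ½(66 − 54)(60) = 360.

Producer surplus = 360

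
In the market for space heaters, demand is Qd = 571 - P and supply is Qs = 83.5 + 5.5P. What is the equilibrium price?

P* = 75

Set Qd = Qs: 571 - P = 83.5 + 5.5P.
487.5 = 6.5P, so P* = 75.
Q* = 571 − 1(75) = 496.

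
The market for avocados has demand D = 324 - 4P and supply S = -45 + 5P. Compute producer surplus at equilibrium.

Producer surplus = 2560

Equilibrium: 324 - 4P = -45 + 5P gives P* = 41, Q* = 160.
Supply starts at P = 9 (where S = 0).
PS = ½(41 − 9)(160) = 2560.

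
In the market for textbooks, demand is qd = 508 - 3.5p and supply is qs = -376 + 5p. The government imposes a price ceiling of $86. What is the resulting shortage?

Equilibrium price would be p* = 104, so the ceiling at 86 binds.
At p = 86: qd = 508 − 3.5(86) = 207, qs = -376 + 5(86) = 54.
Shortage = 207 − 54 = 153.

Shortage = 153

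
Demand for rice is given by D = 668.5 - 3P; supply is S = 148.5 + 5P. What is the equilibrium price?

P* = 65

Set D = S: 668.5 - 3P = 148.5 + 5P.
520 = 8P, so P* = 65.
Q* = 668.5 − 3(65) = 473.5.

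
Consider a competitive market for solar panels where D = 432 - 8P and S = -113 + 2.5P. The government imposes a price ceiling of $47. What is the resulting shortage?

Equilibrium price would be P* = 1090/21, so the ceiling at 47 binds.
At P = 47: D = 432 − 8(47) = 56, S = -113 + 2.5(47) = 4.5.
Shortage = 56 − 4.5 = 51.5.

Shortage = 51.5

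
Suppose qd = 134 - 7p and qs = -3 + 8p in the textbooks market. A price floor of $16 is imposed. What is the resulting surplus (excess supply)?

Equilibrium price would be p* = 137/15, so the floor at 16 binds.
At p = 16: qd = 22, qs = 125.
Surplus = 125 − 22 = 103.

Surplus = 103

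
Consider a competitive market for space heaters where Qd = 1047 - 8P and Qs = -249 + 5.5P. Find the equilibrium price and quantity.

P* = 96, Q* = 279

Set Qd = Qs: 1047 - 8P = -249 + 5.5P.
1296 = 13.5P, so P* = 96.
Q* = 1047 − 8(96) = 279.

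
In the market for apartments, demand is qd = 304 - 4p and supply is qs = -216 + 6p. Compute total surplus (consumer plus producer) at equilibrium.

Equilibrium: 304 - 4p = -216 + 6p gives p* = 52, q* = 96.
Demand choke price: p = 76; supply starts at p = 36.
CS = ½(76 − 52)(96) = 1152; PS = ½(52 − 36)(96) = 768.

Total surplus = 1920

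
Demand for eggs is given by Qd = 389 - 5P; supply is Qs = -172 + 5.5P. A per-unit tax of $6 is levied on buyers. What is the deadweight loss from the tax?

Deadweight loss = 330/7

Pre-tax equilibrium: P* = 374/7, Q* = 853/7.
Tax on buyers shifts demand to Qd = 389 − 5(P + 6) = 359 - 5P.
359 - 5P = -172 + 5.5P gives seller price Ps = 354/7; buyers pay Pb = 354/7 + 6 = 396/7.
New quantity: Q = 389 − 5(396/7) = 743/7.
DWL = ½ × 6 × (853/7 − 743/7) = 330/7.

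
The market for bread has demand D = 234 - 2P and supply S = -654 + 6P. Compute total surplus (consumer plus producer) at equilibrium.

Total surplus = 48

Equilibrium: 234 - 2P = -654 + 6P gives P* = 111, Q* = 12.
Demand choke price: P = 117; supply starts at P = 109.
CS = ½(117 − 111)(12) = 36; PS = ½(111 − 109)(12) = 12.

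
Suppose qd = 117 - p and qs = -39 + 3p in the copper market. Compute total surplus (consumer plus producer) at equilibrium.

Equilibrium: 117 - p = -39 + 3p gives p* = 39, q* = 78.
Demand choke price: p = 117; supply starts at p = 13.
CS = ½(117 − 39)(78) = 3042; PS = ½(39 − 13)(78) = 1014.

Total surplus = 4056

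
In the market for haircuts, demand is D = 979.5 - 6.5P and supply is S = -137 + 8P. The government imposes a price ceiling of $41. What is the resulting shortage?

Shortage = 522

Equilibrium price would be P* = 77, so the ceiling at 41 binds.
At P = 41: D = 979.5 − 6.5(41) = 713, S = -137 + 8(41) = 191.
Shortage = 713 − 191 = 522.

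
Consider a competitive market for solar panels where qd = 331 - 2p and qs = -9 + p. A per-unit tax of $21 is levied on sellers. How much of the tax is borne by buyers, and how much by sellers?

Buyers bear $7, sellers bear $14

Pre-tax equilibrium: p* = 340/3, q* = 313/3.
Tax on sellers shifts supply to qs = -9 + 1(p − 21) = -30 + p.
331 - 2p = -30 + p gives buyer price pb = 361/3; sellers receive ps = 361/3 − 21 = 298/3.
New quantity: q = 331 − 2(361/3) = 271/3.
Buyer burden = 361/3 − 340/3 = 7; seller burden = 340/3 − 298/3 = 14.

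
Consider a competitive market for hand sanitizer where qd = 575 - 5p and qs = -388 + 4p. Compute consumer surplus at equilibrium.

Consumer surplus = 160

Equilibrium: 575 - 5p = -388 + 4p gives p* = 107, q* = 40.
Demand choke price (qd = 0): p = 115.
CS = ½(115 − 107)(40) = 160.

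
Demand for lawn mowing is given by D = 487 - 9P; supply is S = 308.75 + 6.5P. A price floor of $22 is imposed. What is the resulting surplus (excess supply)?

Equilibrium price would be P* = 11.5, so the floor at 22 binds.
At P = 22: D = 289, S = 451.75.
Surplus = 451.75 − 289 = 162.75.

Surplus = 162.75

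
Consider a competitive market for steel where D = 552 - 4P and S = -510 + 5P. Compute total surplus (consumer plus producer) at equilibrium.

Equilibrium: 552 - 4P = -510 + 5P gives P* = 118, Q* = 80.
Demand choke price: P = 138; supply starts at P = 102.
CS = ½(138 − 118)(80) = 800; PS = ½(118 − 102)(80) = 640.

Total surplus = 1440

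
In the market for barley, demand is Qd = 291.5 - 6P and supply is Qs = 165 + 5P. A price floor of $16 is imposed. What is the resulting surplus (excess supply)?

Surplus = 49.5

Equilibrium price would be P* = 11.5, so the floor at 16 binds.
At P = 16: Qd = 195.5, Qs = 245.
Surplus = 245 − 195.5 = 49.5.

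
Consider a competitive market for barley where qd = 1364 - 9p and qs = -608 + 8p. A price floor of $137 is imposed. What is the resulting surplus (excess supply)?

Equilibrium price would be p* = 116, so the floor at 137 binds.
At p = 137: qd = 131, qs = 488.
Surplus = 488 − 131 = 357.

Surplus = 357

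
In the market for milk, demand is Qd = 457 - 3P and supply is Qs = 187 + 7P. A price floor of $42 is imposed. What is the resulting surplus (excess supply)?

Equilibrium price would be P* = 27, so the floor at 42 binds.
At P = 42: Qd = 331, Qs = 481.
Surplus = 481 − 331 = 150.

Surplus = 150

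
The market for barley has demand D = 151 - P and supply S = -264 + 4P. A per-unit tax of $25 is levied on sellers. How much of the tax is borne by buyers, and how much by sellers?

Pre-tax equilibrium: P* = 83, Q* = 68.
Tax on sellers shifts supply to S = -264 + 4(P − 25) = -364 + 4P.
151 - P = -364 + 4P gives buyer price Pb = 103; sellers receive Ps = 103 − 25 = 78.
New quantity: Q = 151 − 1(103) = 48.
Buyer burden = 103 − 83 = 20; seller burden = 83 − 78 = 5.

Buyers bear $20, sellers bear $5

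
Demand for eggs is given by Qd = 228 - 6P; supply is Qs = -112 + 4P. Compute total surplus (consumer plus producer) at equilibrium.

Equilibrium: 228 - 6P = -112 + 4P gives P* = 34, Q* = 24.
Demand choke price: P = 38; supply starts at P = 28.
CS = ½(38 − 34)(24) = 48; PS = ½(34 − 28)(24) = 72.

Total surplus = 120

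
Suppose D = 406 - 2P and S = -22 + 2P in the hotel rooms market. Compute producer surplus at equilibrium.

Equilibrium: 406 - 2P = -22 + 2P gives P* = 107, Q* = 192.
Supply starts at P = 11 (where S = 0).
PS = ½(107 − 11)(192) = 9216.

Producer surplus = 9216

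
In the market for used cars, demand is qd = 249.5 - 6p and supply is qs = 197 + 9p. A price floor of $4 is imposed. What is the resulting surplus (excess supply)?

Equilibrium price would be p* = 3.5, so the floor at 4 binds.
At p = 4: qd = 225.5, qs = 233.
Surplus = 233 − 225.5 = 7.5.

Surplus = 7.5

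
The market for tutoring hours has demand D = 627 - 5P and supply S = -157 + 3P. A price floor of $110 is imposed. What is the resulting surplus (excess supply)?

Equilibrium price would be P* = 98, so the floor at 110 binds.
At P = 110: D = 77, S = 173.
Surplus = 173 − 77 = 96.

Surplus = 96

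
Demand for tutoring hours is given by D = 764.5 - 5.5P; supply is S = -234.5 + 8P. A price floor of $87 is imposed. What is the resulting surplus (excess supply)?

Surplus = 175.5

Equilibrium price would be P* = 74, so the floor at 87 binds.
At P = 87: D = 286, S = 461.5.
Surplus = 461.5 − 286 = 175.5.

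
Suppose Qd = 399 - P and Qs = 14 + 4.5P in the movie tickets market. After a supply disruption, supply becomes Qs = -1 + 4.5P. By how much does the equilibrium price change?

ΔP = 30/11

Original equilibrium: P* = 70, Q* = 329.
New equilibrium: 399 - P = -1 + 4.5P, so 400 = 5.5P and P' = 800/11; Q' = 399 − 1(800/11) = 3589/11.
Change in price: 800/11 − 70 = 30/11.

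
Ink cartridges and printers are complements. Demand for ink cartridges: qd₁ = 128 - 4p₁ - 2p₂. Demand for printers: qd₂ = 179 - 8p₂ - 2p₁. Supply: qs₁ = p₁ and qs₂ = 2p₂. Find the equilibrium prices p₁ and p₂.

Market 1: 128 - 4p₁ - 2p₂ = p₁ → 5p₁ + 2p₂ = 128.
Market 2: 10p₂ + 2p₁ = 179.
Eliminating p₂: 10×(1) − 2×(2) gives 46p₁ = 922, so p₁ = 461/23.
Back-substitute into (2): p₂ = (179 − 2×461/23) / 10 = 639/46.

p₁ = 461/23, p₂ = 639/46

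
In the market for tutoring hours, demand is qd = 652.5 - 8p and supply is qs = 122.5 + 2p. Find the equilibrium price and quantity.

Set qd = qs: 652.5 - 8p = 122.5 + 2p.
530 = 10p, so p* = 53.
q* = 652.5 − 8(53) = 228.5.

p* = 53, q* = 228.5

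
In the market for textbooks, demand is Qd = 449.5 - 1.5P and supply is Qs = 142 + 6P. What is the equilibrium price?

Set Qd = Qs: 449.5 - 1.5P = 142 + 6P.
307.5 = 7.5P, so P* = 41.
Q* = 449.5 − 1.5(41) = 388.

P* = 41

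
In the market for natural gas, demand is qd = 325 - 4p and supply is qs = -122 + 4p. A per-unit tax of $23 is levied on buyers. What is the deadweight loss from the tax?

Pre-tax equilibrium: p* = 55.875, q* = 101.5.
Tax on buyers shifts demand to qd = 325 − 4(p + 23) = 233 - 4p.
233 - 4p = -122 + 4p gives seller price ps = 44.375; buyers pay pb = 44.375 + 23 = 67.375.
New quantity: q = 325 − 4(67.375) = 55.5.
DWL = ½ × 23 × (101.5 − 55.5) = 529.

Deadweight loss = 529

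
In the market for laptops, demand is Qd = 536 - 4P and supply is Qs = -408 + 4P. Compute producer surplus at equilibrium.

Equilibrium: 536 - 4P = -408 + 4P gives P* = 118, Q* = 64.
Supply starts at P = 102 (where Qs = 0).
PS = ½(118 − 102)(64) = 512.

Producer surplus = 512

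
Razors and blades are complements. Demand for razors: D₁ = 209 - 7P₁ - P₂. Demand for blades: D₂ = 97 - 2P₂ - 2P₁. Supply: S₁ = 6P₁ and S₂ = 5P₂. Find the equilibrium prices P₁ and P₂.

Market 1: 209 - 7P₁ - P₂ = 6P₁ → 13P₁ + P₂ = 209.
Market 2: 7P₂ + 2P₁ = 97.
Eliminating P₂: 7×(1) − 1×(2) gives 89P₁ = 1366, so P₁ = 1366/89.
Back-substitute into (2): P₂ = (97 − 2×1366/89) / 7 = 843/89.

P₁ = 1366/89, P₂ = 843/89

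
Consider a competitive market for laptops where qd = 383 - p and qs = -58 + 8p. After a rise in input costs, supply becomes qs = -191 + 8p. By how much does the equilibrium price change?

Δp = 133/9

Original equilibrium: p* = 49, q* = 334.
New equilibrium: 383 - p = -191 + 8p, so 574 = 9p and p' = 574/9; q' = 383 − 1(574/9) = 2873/9.
Change in price: 574/9 − 49 = 133/9.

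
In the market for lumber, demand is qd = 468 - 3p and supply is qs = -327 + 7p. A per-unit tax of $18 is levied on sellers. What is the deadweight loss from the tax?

Deadweight loss = 340.2

Pre-tax equilibrium: p* = 79.5, q* = 229.5.
Tax on sellers shifts supply to qs = -327 + 7(p − 18) = -453 + 7p.
468 - 3p = -453 + 7p gives buyer price pb = 92.1; sellers receive ps = 92.1 − 18 = 74.1.
New quantity: q = 468 − 3(92.1) = 191.7.
DWL = ½ × 18 × (229.5 − 191.7) = 340.2.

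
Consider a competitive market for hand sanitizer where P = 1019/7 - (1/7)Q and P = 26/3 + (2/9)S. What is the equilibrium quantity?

Q* = 375

Set the two price expressions equal: 1019/7 - (1/7)Q = 26/3 + (2/9)Q.
2875/21 = (23/63)Q, so Q* = 375.
P* = 1019/7 − (1/7)(375) = 92.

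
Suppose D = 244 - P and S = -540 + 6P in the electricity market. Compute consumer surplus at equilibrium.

Equilibrium: 244 - P = -540 + 6P gives P* = 112, Q* = 132.
Demand choke price (D = 0): P = 244.
CS = ½(244 − 112)(132) = 8712.

Consumer surplus = 8712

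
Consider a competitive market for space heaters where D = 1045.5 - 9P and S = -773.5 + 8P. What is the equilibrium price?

Set D = S: 1045.5 - 9P = -773.5 + 8P.
1819 = 17P, so P* = 107.
Q* = 1045.5 − 9(107) = 82.5.

P* = 107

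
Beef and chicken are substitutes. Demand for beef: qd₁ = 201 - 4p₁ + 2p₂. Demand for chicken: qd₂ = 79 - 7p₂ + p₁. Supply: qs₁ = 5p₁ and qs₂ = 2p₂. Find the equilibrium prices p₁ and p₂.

p₁ = 1967/79, p₂ = 912/79

Market 1: 201 - 4p₁ + 2p₂ = 5p₁ → 9p₁ - 2p₂ = 201.
Market 2: 9p₂ - p₁ = 79.
Eliminating p₂: 9×(1) + 2×(2) gives 79p₁ = 1967, so p₁ = 1967/79.
Back-substitute into (2): p₂ = (79 + 1×1967/79) / 9 = 912/79.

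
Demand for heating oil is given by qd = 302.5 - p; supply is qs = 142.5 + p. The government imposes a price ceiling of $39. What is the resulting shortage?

Shortage = 82

Equilibrium price would be p* = 80, so the ceiling at 39 binds.
At p = 39: qd = 302.5 − 1(39) = 263.5, qs = 142.5 + 1(39) = 181.5.
Shortage = 263.5 − 181.5 = 82.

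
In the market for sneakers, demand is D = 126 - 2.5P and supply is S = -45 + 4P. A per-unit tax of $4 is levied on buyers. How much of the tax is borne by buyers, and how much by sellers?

Pre-tax equilibrium: P* = 342/13, Q* = 783/13.
Tax on buyers shifts demand to D = 126 − 2.5(P + 4) = 116 - 2.5P.
116 - 2.5P = -45 + 4P gives seller price Ps = 322/13; buyers pay Pb = 322/13 + 4 = 374/13.
New quantity: Q = 126 − 2.5(374/13) = 703/13.
Buyer burden = 374/13 − 342/13 = 32/13; seller burden = 342/13 − 322/13 = 20/13.

Buyers bear 32/13, sellers bear 20/13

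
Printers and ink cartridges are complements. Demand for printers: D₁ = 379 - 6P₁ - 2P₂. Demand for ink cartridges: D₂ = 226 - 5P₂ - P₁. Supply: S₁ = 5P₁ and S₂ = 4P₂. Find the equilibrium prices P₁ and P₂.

P₁ = 2959/97, P₂ = 2107/97

Market 1: 379 - 6P₁ - 2P₂ = 5P₁ → 11P₁ + 2P₂ = 379.
Market 2: 9P₂ + P₁ = 226.
Eliminating P₂: 9×(1) − 2×(2) gives 97P₁ = 2959, so P₁ = 2959/97.
Back-substitute into (2): P₂ = (226 − 1×2959/97) / 9 = 2107/97.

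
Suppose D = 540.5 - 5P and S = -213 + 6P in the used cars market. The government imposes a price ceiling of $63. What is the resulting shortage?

Equilibrium price would be P* = 68.5, so the ceiling at 63 binds.
At P = 63: D = 540.5 − 5(63) = 225.5, S = -213 + 6(63) = 165.
Shortage = 225.5 − 165 = 60.5.

Shortage = 60.5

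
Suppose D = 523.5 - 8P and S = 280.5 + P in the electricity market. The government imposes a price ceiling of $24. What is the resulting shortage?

Equilibrium price would be P* = 27, so the ceiling at 24 binds.
At P = 24: D = 523.5 − 8(24) = 331.5, S = 280.5 + 1(24) = 304.5.
Shortage = 331.5 − 304.5 = 27.

Shortage = 27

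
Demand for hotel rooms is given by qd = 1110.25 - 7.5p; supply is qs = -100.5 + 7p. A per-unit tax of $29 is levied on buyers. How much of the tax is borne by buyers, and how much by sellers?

Buyers bear $14, sellers bear $15

Pre-tax equilibrium: p* = 83.5, q* = 484.
Tax on buyers shifts demand to qd = 1110.25 − 7.5(p + 29) = 892.75 - 7.5p.
892.75 - 7.5p = -100.5 + 7p gives seller price ps = 68.5; buyers pay pb = 68.5 + 29 = 97.5.
New quantity: q = 1110.25 − 7.5(97.5) = 379.
Buyer burden = 97.5 − 83.5 = 14; seller burden = 83.5 − 68.5 = 15.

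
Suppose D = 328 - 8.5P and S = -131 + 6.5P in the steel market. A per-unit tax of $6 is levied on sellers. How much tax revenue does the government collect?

Pre-tax equilibrium: P* = 30.6, Q* = 67.9.
Tax on sellers shifts supply to S = -131 + 6.5(P − 6) = -170 + 6.5P.
328 - 8.5P = -170 + 6.5P gives buyer price Pb = 33.2; sellers receive Ps = 33.2 − 6 = 27.2.
New quantity: Q = 328 − 8.5(33.2) = 45.8.
Revenue = 6 × 45.8 = 274.8.

Tax revenue = 274.8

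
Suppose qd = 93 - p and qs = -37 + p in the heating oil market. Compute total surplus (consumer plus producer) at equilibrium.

Total surplus = 784

Equilibrium: 93 - p = -37 + p gives p* = 65, q* = 28.
Demand choke price: p = 93; supply starts at p = 37.
CS = ½(93 − 65)(28) = 392; PS = ½(65 − 37)(28) = 392.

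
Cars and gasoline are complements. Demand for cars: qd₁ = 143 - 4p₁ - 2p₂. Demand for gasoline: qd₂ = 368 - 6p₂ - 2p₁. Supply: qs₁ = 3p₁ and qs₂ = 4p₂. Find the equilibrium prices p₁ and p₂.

p₁ = 347/33, p₂ = 1145/33

Market 1: 143 - 4p₁ - 2p₂ = 3p₁ → 7p₁ + 2p₂ = 143.
Market 2: 10p₂ + 2p₁ = 368.
Eliminating p₂: 10×(1) − 2×(2) gives 66p₁ = 694, so p₁ = 347/33.
Back-substitute into (2): p₂ = (368 − 2×347/33) / 10 = 1145/33.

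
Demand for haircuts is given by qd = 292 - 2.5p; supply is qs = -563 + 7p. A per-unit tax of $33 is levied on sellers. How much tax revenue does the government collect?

Pre-tax equilibrium: p* = 90, q* = 67.
Tax on sellers shifts supply to qs = -563 + 7(p − 33) = -794 + 7p.
292 - 2.5p = -794 + 7p gives buyer price pb = 2172/19; sellers receive ps = 2172/19 − 33 = 1545/19.
New quantity: q = 292 − 2.5(2172/19) = 118/19.
Revenue = 33 × 118/19 = 3894/19.

Tax revenue = 3894/19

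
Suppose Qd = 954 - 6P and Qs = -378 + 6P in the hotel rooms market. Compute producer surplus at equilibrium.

Equilibrium: 954 - 6P = -378 + 6P gives P* = 111, Q* = 288.
Supply starts at P = 63 (where Qs = 0).
PS = ½(111 − 63)(288) = 6912.

Producer surplus = 6912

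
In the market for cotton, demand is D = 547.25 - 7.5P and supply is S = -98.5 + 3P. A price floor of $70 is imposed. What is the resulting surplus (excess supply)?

Equilibrium price would be P* = 61.5, so the floor at 70 binds.
At P = 70: D = 22.25, S = 111.5.
Surplus = 111.5 − 22.25 = 89.25.

Surplus = 89.25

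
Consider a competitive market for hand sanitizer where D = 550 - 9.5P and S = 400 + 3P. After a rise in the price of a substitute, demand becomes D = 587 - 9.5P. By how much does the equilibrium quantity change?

ΔQ = 8.88

Original equilibrium: P* = 12, Q* = 436.
New equilibrium: 587 - 9.5P = 400 + 3P, so 187 = 12.5P and P' = 14.96; Q' = 587 − 9.5(14.96) = 444.88.
Change in quantity: 444.88 − 436 = 8.88.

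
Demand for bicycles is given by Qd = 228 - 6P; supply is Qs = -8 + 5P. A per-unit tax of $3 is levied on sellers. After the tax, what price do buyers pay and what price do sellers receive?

Pre-tax equilibrium: P* = 236/11, Q* = 1092/11.
Tax on sellers shifts supply to Qs = -8 + 5(P − 3) = -23 + 5P.
228 - 6P = -23 + 5P gives buyer price Pb = 251/11; sellers receive Ps = 251/11 − 3 = 218/11.
New quantity: Q = 228 − 6(251/11) = 1002/11.

Buyers pay 251/11, sellers receive 218/11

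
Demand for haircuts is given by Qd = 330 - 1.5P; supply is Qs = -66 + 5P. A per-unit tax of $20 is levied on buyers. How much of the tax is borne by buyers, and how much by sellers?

Pre-tax equilibrium: P* = 792/13, Q* = 3102/13.
Tax on buyers shifts demand to Qd = 330 − 1.5(P + 20) = 300 - 1.5P.
300 - 1.5P = -66 + 5P gives seller price Ps = 732/13; buyers pay Pb = 732/13 + 20 = 992/13.
New quantity: Q = 330 − 1.5(992/13) = 2802/13.
Buyer burden = 992/13 − 792/13 = 200/13; seller burden = 792/13 − 732/13 = 60/13.

Buyers bear 200/13, sellers bear 60/13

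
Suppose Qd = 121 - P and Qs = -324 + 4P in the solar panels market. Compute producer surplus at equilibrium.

Equilibrium: 121 - P = -324 + 4P gives P* = 89, Q* = 32.
Supply starts at P = 81 (where Qs = 0).
PS = ½(89 − 81)(32) = 128.

Producer surplus = 128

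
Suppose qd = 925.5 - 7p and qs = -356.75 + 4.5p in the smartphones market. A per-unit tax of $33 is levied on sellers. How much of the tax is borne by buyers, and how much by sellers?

Buyers bear 297/23, sellers bear 462/23

Pre-tax equilibrium: p* = 111.5, q* = 145.
Tax on sellers shifts supply to qs = -356.75 + 4.5(p − 33) = -505.25 + 4.5p.
925.5 - 7p = -505.25 + 4.5p gives buyer price pb = 5723/46; sellers receive ps = 5723/46 − 33 = 4205/46.
New quantity: q = 925.5 − 7(5723/46) = 1256/23.
Buyer burden = 5723/46 − 111.5 = 297/23; seller burden = 111.5 − 4205/46 = 462/23.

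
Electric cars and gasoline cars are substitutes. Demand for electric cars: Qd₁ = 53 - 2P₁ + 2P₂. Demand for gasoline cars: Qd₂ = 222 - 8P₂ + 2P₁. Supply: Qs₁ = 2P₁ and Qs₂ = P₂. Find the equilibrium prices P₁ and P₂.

P₁ = 28.78125, P₂ = 31.0625

Market 1: 53 - 2P₁ + 2P₂ = 2P₁ → 4P₁ - 2P₂ = 53.
Market 2: 9P₂ - 2P₁ = 222.
Eliminating P₂: 9×(1) + 2×(2) gives 32P₁ = 921, so P₁ = 28.78125.
Back-substitute into (2): P₂ = (222 + 2×28.78125) / 9 = 31.0625.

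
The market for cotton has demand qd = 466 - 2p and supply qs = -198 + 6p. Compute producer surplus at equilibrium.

Equilibrium: 466 - 2p = -198 + 6p gives p* = 83, q* = 300.
Supply starts at p = 33 (where qs = 0).
PS = ½(83 − 33)(300) = 7500.

Producer surplus = 7500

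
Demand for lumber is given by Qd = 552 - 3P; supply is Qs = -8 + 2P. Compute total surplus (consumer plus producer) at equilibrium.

Total surplus = 19440

Equilibrium: 552 - 3P = -8 + 2P gives P* = 112, Q* = 216.
Demand choke price: P = 184; supply starts at P = 4.
CS = ½(184 − 112)(216) = 7776; PS = ½(112 − 4)(216) = 11664.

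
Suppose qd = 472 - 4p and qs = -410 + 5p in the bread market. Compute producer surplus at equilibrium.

Producer surplus = 640

Equilibrium: 472 - 4p = -410 + 5p gives p* = 98, q* = 80.
Supply starts at p = 82 (where qs = 0).
PS = ½(98 − 82)(80) = 640.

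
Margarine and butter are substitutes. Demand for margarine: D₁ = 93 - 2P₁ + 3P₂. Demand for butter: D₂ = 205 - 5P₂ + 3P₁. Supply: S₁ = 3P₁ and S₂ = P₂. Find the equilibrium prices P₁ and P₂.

Market 1: 93 - 2P₁ + 3P₂ = 3P₁ → 5P₁ - 3P₂ = 93.
Market 2: 6P₂ - 3P₁ = 205.
Eliminating P₂: 6×(1) + 3×(2) gives 21P₁ = 1173, so P₁ = 391/7.
Back-substitute into (2): P₂ = (205 + 3×391/7) / 6 = 1304/21.

P₁ = 391/7, P₂ = 1304/21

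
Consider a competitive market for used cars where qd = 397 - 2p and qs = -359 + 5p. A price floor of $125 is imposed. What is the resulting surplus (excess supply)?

Equilibrium price would be p* = 108, so the floor at 125 binds.
At p = 125: qd = 147, qs = 266.
Surplus = 266 − 147 = 119.

Surplus = 119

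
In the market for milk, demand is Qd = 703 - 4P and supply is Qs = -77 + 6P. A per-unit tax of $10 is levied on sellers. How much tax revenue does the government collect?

Pre-tax equilibrium: P* = 78, Q* = 391.
Tax on sellers shifts supply to Qs = -77 + 6(P − 10) = -137 + 6P.
703 - 4P = -137 + 6P gives buyer price Pb = 84; sellers receive Ps = 84 − 10 = 74.
New quantity: Q = 703 − 4(84) = 367.
Revenue = 10 × 367 = 3670.

Tax revenue = 3670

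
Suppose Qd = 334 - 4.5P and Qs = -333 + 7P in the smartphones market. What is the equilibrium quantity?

Q* = 73

Set Qd = Qs: 334 - 4.5P = -333 + 7P.
667 = 11.5P, so P* = 58.
Q* = 334 − 4.5(58) = 73.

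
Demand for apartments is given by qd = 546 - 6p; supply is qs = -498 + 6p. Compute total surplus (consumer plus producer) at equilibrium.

Total surplus = 96

Equilibrium: 546 - 6p = -498 + 6p gives p* = 87, q* = 24.
Demand choke price: p = 91; supply starts at p = 83.
CS = ½(91 − 87)(24) = 48; PS = ½(87 − 83)(24) = 48.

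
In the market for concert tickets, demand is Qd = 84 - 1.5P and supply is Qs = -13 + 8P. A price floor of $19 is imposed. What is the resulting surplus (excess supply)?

Equilibrium price would be P* = 194/19, so the floor at 19 binds.
At P = 19: Qd = 55.5, Qs = 139.
Surplus = 139 − 55.5 = 83.5.

Surplus = 83.5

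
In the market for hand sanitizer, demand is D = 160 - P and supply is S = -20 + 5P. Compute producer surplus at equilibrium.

Equilibrium: 160 - P = -20 + 5P gives P* = 30, Q* = 130.
Supply starts at P = 4 (where S = 0).
PS = ½(30 − 4)(130) = 1690.

Producer surplus = 1690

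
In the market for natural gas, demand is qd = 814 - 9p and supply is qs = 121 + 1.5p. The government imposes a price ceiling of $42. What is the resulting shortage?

Shortage = 252

Equilibrium price would be p* = 66, so the ceiling at 42 binds.
At p = 42: qd = 814 − 9(42) = 436, qs = 121 + 1.5(42) = 184.
Shortage = 436 − 184 = 252.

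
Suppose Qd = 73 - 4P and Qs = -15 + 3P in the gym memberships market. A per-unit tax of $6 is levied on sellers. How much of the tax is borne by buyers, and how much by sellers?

Buyers bear 18/7, sellers bear 24/7

Pre-tax equilibrium: P* = 88/7, Q* = 159/7.
Tax on sellers shifts supply to Qs = -15 + 3(P − 6) = -33 + 3P.
73 - 4P = -33 + 3P gives buyer price Pb = 106/7; sellers receive Ps = 106/7 − 6 = 64/7.
New quantity: Q = 73 − 4(106/7) = 87/7.
Buyer burden = 106/7 − 88/7 = 18/7; seller burden = 88/7 − 64/7 = 24/7.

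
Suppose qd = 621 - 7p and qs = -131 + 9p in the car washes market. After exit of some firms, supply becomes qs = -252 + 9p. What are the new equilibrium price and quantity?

Original equilibrium: p* = 47, q* = 292.
New equilibrium: 621 - 7p = -252 + 9p, so 873 = 16p and p' = 54.5625; q' = 621 − 7(54.5625) = 239.0625.

p' = 54.5625, q' = 239.0625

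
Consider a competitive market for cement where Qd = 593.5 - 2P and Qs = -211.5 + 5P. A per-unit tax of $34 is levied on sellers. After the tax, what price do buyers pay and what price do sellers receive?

Pre-tax equilibrium: P* = 115, Q* = 363.5.
Tax on sellers shifts supply to Qs = -211.5 + 5(P − 34) = -381.5 + 5P.
593.5 - 2P = -381.5 + 5P gives buyer price Pb = 975/7; sellers receive Ps = 975/7 − 34 = 737/7.
New quantity: Q = 593.5 − 2(975/7) = 4409/14.

Buyers pay 975/7, sellers receive 737/7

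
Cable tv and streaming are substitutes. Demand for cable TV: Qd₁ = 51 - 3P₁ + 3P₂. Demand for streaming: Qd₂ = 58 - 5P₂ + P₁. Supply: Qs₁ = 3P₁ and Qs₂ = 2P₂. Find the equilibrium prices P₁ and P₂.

P₁ = 177/13, P₂ = 133/13

Market 1: 51 - 3P₁ + 3P₂ = 3P₁ → 6P₁ - 3P₂ = 51.
Market 2: 7P₂ - P₁ = 58.
Eliminating P₂: 7×(1) + 3×(2) gives 39P₁ = 531, so P₁ = 177/13.
Back-substitute into (2): P₂ = (58 + 1×177/13) / 7 = 133/13.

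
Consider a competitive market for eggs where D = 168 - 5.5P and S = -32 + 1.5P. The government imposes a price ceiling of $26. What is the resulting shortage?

Equilibrium price would be P* = 200/7, so the ceiling at 26 binds.
At P = 26: D = 168 − 5.5(26) = 25, S = -32 + 1.5(26) = 7.
Shortage = 25 − 7 = 18.

Shortage = 18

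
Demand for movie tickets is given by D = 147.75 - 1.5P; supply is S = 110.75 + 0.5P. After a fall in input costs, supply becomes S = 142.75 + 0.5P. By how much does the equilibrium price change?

Original equilibrium: P* = 18.5, Q* = 120.
New equilibrium: 147.75 - 1.5P = 142.75 + 0.5P, so 5 = 2P and P' = 2.5; Q' = 147.75 − 1.5(2.5) = 144.
Change in price: 2.5 − 18.5 = -16.

ΔP = -16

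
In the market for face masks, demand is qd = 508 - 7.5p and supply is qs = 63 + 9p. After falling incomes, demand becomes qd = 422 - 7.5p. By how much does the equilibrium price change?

Original equilibrium: p* = 890/33, q* = 3363/11.
New equilibrium: 422 - 7.5p = 63 + 9p, so 359 = 16.5p and p' = 718/33; q' = 422 − 7.5(718/33) = 2847/11.
Change in price: 718/33 − 890/33 = -172/33.

Δp = -172/33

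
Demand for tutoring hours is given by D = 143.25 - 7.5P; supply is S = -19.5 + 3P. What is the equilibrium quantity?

Set D = S: 143.25 - 7.5P = -19.5 + 3P.
162.75 = 10.5P, so P* = 15.5.
Q* = 143.25 − 7.5(15.5) = 27.

Q* = 27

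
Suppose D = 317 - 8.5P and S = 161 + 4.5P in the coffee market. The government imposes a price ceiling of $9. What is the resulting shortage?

Equilibrium price would be P* = 12, so the ceiling at 9 binds.
At P = 9: D = 317 − 8.5(9) = 240.5, S = 161 + 4.5(9) = 201.5.
Shortage = 240.5 − 201.5 = 39.

Shortage = 39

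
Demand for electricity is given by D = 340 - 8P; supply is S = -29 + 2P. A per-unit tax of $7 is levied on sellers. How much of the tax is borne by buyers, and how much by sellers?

Buyers bear $1.4, sellers bear $5.6

Pre-tax equilibrium: P* = 36.9, Q* = 44.8.
Tax on sellers shifts supply to S = -29 + 2(P − 7) = -43 + 2P.
340 - 8P = -43 + 2P gives buyer price Pb = 38.3; sellers receive Ps = 38.3 − 7 = 31.3.
New quantity: Q = 340 − 8(38.3) = 33.6.
Buyer burden = 38.3 − 36.9 = 1.4; seller burden = 36.9 − 31.3 = 5.6.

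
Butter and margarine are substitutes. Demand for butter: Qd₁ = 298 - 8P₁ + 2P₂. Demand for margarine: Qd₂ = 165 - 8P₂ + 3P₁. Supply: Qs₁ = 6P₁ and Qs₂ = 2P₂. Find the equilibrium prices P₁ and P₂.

Market 1: 298 - 8P₁ + 2P₂ = 6P₁ → 14P₁ - 2P₂ = 298.
Market 2: 10P₂ - 3P₁ = 165.
Eliminating P₂: 10×(1) + 2×(2) gives 134P₁ = 3310, so P₁ = 1655/67.
Back-substitute into (2): P₂ = (165 + 3×1655/67) / 10 = 1602/67.

P₁ = 1655/67, P₂ = 1602/67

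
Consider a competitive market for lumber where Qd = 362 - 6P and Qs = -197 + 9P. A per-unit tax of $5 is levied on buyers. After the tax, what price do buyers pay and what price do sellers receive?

Pre-tax equilibrium: P* = 559/15, Q* = 138.4.
Tax on buyers shifts demand to Qd = 362 − 6(P + 5) = 332 - 6P.
332 - 6P = -197 + 9P gives seller price Ps = 529/15; buyers pay Pb = 529/15 + 5 = 604/15.
New quantity: Q = 362 − 6(604/15) = 120.4.

Buyers pay 604/15, sellers receive 529/15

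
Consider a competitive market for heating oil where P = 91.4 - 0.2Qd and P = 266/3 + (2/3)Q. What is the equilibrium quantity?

Set the two price expressions equal: 91.4 - 0.2Q = 266/3 + (2/3)Q.
41/15 = (13/15)Q, so Q* = 41/13.
P* = 91.4 − (0.2)(41/13) = 1180/13.

Q* = 41/13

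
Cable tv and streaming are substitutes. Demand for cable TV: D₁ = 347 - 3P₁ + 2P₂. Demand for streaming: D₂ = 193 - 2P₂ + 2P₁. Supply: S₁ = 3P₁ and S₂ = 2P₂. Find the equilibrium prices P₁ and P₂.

Market 1: 347 - 3P₁ + 2P₂ = 3P₁ → 6P₁ - 2P₂ = 347.
Market 2: 4P₂ - 2P₁ = 193.
Eliminating P₂: 4×(1) + 2×(2) gives 20P₁ = 1774, so P₁ = 88.7.
Back-substitute into (2): P₂ = (193 + 2×88.7) / 4 = 92.6.

P₁ = 88.7, P₂ = 92.6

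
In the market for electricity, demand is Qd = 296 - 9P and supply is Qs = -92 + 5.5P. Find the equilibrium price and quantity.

Set Qd = Qs: 296 - 9P = -92 + 5.5P.
388 = 14.5P, so P* = 776/29.
Q* = 296 − 9(776/29) = 1600/29.

P* = 776/29, Q* = 1600/29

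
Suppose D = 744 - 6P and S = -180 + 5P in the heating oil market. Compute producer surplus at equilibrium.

Producer surplus = 5760

Equilibrium: 744 - 6P = -180 + 5P gives P* = 84, Q* = 240.
Supply starts at P = 36 (where S = 0).
PS = ½(84 − 36)(240) = 5760.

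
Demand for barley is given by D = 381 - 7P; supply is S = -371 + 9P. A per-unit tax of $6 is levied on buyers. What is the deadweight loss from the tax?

Pre-tax equilibrium: P* = 47, Q* = 52.
Tax on buyers shifts demand to D = 381 − 7(P + 6) = 339 - 7P.
339 - 7P = -371 + 9P gives seller price Ps = 44.375; buyers pay Pb = 44.375 + 6 = 50.375.
New quantity: Q = 381 − 7(50.375) = 28.375.
DWL = ½ × 6 × (52 − 28.375) = 70.875.

Deadweight loss = 70.875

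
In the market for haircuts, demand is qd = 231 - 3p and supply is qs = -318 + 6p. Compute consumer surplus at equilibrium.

Equilibrium: 231 - 3p = -318 + 6p gives p* = 61, q* = 48.
Demand choke price (qd = 0): p = 77.
CS = ½(77 − 61)(48) = 384.

Consumer surplus = 384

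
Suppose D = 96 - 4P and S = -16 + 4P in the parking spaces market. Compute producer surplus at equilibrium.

Equilibrium: 96 - 4P = -16 + 4P gives P* = 14, Q* = 40.
Supply starts at P = 4 (where S = 0).
PS = ½(14 − 4)(40) = 200.

Producer surplus = 200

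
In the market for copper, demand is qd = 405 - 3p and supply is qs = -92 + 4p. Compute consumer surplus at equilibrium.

Equilibrium: 405 - 3p = -92 + 4p gives p* = 71, q* = 192.
Demand choke price (qd = 0): p = 135.
CS = ½(135 − 71)(192) = 6144.

Consumer surplus = 6144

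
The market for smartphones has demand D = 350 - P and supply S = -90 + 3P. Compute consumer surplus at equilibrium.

Consumer surplus = 28800

Equilibrium: 350 - P = -90 + 3P gives P* = 110, Q* = 240.
Demand choke price (D = 0): P = 350.
CS = ½(350 − 110)(240) = 28800.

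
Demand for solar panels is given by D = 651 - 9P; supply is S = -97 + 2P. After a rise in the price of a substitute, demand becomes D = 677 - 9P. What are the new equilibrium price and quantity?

Original equilibrium: P* = 68, Q* = 39.
New equilibrium: 677 - 9P = -97 + 2P, so 774 = 11P and P' = 774/11; Q' = 677 − 9(774/11) = 481/11.

P' = 774/11, Q' = 481/11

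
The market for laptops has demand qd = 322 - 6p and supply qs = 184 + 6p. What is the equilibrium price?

p* = 11.5

Set qd = qs: 322 - 6p = 184 + 6p.
138 = 12p, so p* = 11.5.
q* = 322 − 6(11.5) = 253.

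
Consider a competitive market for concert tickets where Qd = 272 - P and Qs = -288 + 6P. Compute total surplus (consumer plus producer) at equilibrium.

Equilibrium: 272 - P = -288 + 6P gives P* = 80, Q* = 192.
Demand choke price: P = 272; supply starts at P = 48.
CS = ½(272 − 80)(192) = 18432; PS = ½(80 − 48)(192) = 3072.

Total surplus = 21504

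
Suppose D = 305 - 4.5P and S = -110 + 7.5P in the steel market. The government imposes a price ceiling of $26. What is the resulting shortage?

Equilibrium price would be P* = 415/12, so the ceiling at 26 binds.
At P = 26: D = 305 − 4.5(26) = 188, S = -110 + 7.5(26) = 85.
Shortage = 188 − 85 = 103.

Shortage = 103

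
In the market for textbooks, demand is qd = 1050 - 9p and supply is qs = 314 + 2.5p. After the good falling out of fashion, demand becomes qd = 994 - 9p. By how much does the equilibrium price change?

Δp = -112/23

Original equilibrium: p* = 64, q* = 474.
New equilibrium: 994 - 9p = 314 + 2.5p, so 680 = 11.5p and p' = 1360/23; q' = 994 − 9(1360/23) = 10622/23.
Change in price: 1360/23 − 64 = -112/23.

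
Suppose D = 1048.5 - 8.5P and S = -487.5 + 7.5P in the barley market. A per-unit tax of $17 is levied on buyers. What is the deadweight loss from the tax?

Deadweight loss = 575.7421875

Pre-tax equilibrium: P* = 96, Q* = 232.5.
Tax on buyers shifts demand to D = 1048.5 − 8.5(P + 17) = 904 - 8.5P.
904 - 8.5P = -487.5 + 7.5P gives seller price Ps = 86.96875; buyers pay Pb = 86.96875 + 17 = 103.96875.
New quantity: Q = 1048.5 − 8.5(103.96875) = 164.765625.
DWL = ½ × 17 × (232.5 − 164.765625) = 575.7421875.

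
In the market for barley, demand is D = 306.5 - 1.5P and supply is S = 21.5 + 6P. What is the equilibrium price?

P* = 38

Set D = S: 306.5 - 1.5P = 21.5 + 6P.
285 = 7.5P, so P* = 38.
Q* = 306.5 − 1.5(38) = 249.5.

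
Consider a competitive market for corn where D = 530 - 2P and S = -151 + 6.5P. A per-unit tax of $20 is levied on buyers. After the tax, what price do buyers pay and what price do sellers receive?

Pre-tax equilibrium: P* = 1362/17, Q* = 6286/17.
Tax on buyers shifts demand to D = 530 − 2(P + 20) = 490 - 2P.
490 - 2P = -151 + 6.5P gives seller price Ps = 1282/17; buyers pay Pb = 1282/17 + 20 = 1622/17.
New quantity: Q = 530 − 2(1622/17) = 5766/17.

Buyers pay 1622/17, sellers receive 1282/17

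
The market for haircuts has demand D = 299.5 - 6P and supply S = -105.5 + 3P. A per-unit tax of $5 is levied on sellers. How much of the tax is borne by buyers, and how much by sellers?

Pre-tax equilibrium: P* = 45, Q* = 29.5.
Tax on sellers shifts supply to S = -105.5 + 3(P − 5) = -120.5 + 3P.
299.5 - 6P = -120.5 + 3P gives buyer price Pb = 140/3; sellers receive Ps = 140/3 − 5 = 125/3.
New quantity: Q = 299.5 − 6(140/3) = 19.5.
Buyer burden = 140/3 − 45 = 5/3; seller burden = 45 − 125/3 = 10/3.

Buyers bear 5/3, sellers bear 10/3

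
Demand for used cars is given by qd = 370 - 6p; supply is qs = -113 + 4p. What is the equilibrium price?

p* = 48.3

Set qd = qs: 370 - 6p = -113 + 4p.
483 = 10p, so p* = 48.3.
q* = 370 − 6(48.3) = 80.2.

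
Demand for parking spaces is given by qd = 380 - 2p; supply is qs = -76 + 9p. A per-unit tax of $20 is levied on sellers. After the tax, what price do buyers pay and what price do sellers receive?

Buyers pay 636/11, sellers receive 416/11

Pre-tax equilibrium: p* = 456/11, q* = 3268/11.
Tax on sellers shifts supply to qs = -76 + 9(p − 20) = -256 + 9p.
380 - 2p = -256 + 9p gives buyer price pb = 636/11; sellers receive ps = 636/11 − 20 = 416/11.
New quantity: q = 380 − 2(636/11) = 2908/11.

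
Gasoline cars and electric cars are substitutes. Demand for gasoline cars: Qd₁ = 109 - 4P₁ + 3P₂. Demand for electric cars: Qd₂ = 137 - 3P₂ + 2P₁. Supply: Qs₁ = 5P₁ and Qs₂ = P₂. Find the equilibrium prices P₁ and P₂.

P₁ = 847/30, P₂ = 1451/30

Market 1: 109 - 4P₁ + 3P₂ = 5P₁ → 9P₁ - 3P₂ = 109.
Market 2: 4P₂ - 2P₁ = 137.
Eliminating P₂: 4×(1) + 3×(2) gives 30P₁ = 847, so P₁ = 847/30.
Back-substitute into (2): P₂ = (137 + 2×847/30) / 4 = 1451/30.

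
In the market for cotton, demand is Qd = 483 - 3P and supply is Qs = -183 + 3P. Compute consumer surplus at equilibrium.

Consumer surplus = 3750

Equilibrium: 483 - 3P = -183 + 3P gives P* = 111, Q* = 150.
Demand choke price (Qd = 0): P = 161.
CS = ½(161 − 111)(150) = 3750.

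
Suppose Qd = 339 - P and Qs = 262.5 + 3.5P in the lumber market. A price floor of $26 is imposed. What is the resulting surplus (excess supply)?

Surplus = 40.5

Equilibrium price would be P* = 17, so the floor at 26 binds.
At P = 26: Qd = 313, Qs = 353.5.
Surplus = 353.5 − 313 = 40.5.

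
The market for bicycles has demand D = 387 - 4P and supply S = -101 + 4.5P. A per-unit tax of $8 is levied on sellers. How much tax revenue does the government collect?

Tax revenue = 19096/17

Pre-tax equilibrium: P* = 976/17, Q* = 2675/17.
Tax on sellers shifts supply to S = -101 + 4.5(P − 8) = -137 + 4.5P.
387 - 4P = -137 + 4.5P gives buyer price Pb = 1048/17; sellers receive Ps = 1048/17 − 8 = 912/17.
New quantity: Q = 387 − 4(1048/17) = 2387/17.
Revenue = 8 × 2387/17 = 19096/17.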